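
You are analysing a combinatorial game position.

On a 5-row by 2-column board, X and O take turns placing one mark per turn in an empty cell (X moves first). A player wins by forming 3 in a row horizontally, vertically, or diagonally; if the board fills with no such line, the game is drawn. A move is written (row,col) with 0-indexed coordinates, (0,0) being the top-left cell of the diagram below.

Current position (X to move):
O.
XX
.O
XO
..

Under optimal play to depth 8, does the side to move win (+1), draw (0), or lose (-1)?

p1 X@[O./XX/.O/XO/..]: (0,1)[OX/XX/.O/XO/..]-1 (2,0)[O./XX/XO/XO/..]+1* (4,0)[O./XX/.O/XO/X.]-1 (4,1)[O./XX/.O/XO/.X]+0
p2 O@[O./XX/XO/XO/..] terminal -1; root [O./XX/.O/XO/..] d8

value(O./XX/.O/XO/.., X) = +1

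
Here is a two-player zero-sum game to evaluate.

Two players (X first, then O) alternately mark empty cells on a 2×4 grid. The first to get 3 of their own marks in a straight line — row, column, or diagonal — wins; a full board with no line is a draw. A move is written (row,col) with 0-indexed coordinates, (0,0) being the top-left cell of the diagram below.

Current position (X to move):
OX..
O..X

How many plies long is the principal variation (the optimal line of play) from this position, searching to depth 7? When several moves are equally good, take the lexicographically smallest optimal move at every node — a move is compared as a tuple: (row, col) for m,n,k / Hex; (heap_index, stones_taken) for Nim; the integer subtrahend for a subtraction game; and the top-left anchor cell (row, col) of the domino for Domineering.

p1 X@[OX../O..X]: (0,2)[OXX./O..X]+0* (0,3)[OX.X/O..X]+0 (1,1)[OX../OX.X]+0 (1,2)[OX../O.XX]+0
p2 O@[OXX./O..X]: (0,3)[OXXO/O..X]+0* (1,1)[OXX./OO.X]-1 (1,2)[OXX./O.OX]-1
p3 X@[OXXO/O..X]: (1,1)[OXXO/OX.X]+0* (1,2)[OXXO/O.XX]+0
p4 O@[OXXO/OX.X]: (1,2)[OXXO/OXOX]+0*
p5 X@[OXXO/OXOX] terminal +0; root [OX../O..X] d7

PV length from [OX../O..X]: 4 plies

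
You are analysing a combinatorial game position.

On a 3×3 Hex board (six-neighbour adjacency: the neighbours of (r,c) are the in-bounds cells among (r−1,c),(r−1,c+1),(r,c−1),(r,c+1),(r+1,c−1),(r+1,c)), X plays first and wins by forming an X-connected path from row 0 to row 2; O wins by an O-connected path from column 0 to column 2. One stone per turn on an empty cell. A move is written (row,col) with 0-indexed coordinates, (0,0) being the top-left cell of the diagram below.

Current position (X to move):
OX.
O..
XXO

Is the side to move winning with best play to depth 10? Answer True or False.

X winning at [OX./O../XXO]: True

[OX./O../XXO] X move#1: (0,2):+1/OXX/O../XXO*, (1,1):+1/OX./OX./XXO, (1,2):+1/OX./O.X/XXO
[OXX/O../XXO] O move#2: (1,1):-1/OXX/OO./XXO*, (1,2):-1/OXX/O.O/XXO
[OXX/OO./XXO] X move#3: (1,2):+1/OXX/OOX/XXO*
[OXX/OOX/XXO] end (terminal -1, O#4); searched OX./O../XXO to 10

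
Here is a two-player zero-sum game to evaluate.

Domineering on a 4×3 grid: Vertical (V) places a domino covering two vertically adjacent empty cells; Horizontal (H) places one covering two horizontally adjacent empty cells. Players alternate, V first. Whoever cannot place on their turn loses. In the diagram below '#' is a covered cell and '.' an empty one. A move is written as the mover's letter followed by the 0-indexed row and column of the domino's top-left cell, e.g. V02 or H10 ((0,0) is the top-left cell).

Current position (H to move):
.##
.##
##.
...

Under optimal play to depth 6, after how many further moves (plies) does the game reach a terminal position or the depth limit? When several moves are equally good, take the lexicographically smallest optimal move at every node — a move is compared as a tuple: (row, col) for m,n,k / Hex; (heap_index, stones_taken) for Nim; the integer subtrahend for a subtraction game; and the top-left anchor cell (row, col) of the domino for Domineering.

p1 H@[.##/.##/##./...]: H30[.##/.##/##./##.]-1* H31[.##/.##/##./.##]-1
p2 V@[.##/.##/##./##.]: V00[###/###/##./##.]+1* V22[.##/.##/###/###]+1
p3 H@[###/###/##./##.] terminal -1; root [.##/.##/##./...] d6

PV length from [.##/.##/##./...]: 2 plies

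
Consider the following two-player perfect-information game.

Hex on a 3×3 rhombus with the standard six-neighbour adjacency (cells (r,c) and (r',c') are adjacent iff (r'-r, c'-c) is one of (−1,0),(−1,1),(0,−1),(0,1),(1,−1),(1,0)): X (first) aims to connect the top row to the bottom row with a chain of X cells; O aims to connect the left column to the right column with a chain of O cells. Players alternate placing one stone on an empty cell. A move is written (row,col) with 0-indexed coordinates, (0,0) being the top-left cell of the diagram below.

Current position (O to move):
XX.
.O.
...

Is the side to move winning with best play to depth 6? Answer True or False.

O winning at [XX./.O./...]: True

[XX./.O./...] O move#1: (0,2):+1/XXO/.O./...*, (1,0):+1/XX./OO./..., (1,2):+1/XX./.OO/..., (2,0):+1/XX./.O./O.., (2,1):+1/XX./.O./.O., (2,2):+1/XX./.O./..O
[XXO/.O./...] X move#2: (1,0):-1/XXO/XO./...*, (1,2):-1/XXO/.OX/..., (2,0):-1/XXO/.O./X.., (2,1):-1/XXO/.O./.X., (2,2):-1/XXO/.O./..X
[XXO/XO./...] O move#3: (1,2):-1/XXO/XOO/..., (2,0):+1/XXO/XO./O..*, (2,1):-1/XXO/XO./.O., (2,2):-1/XXO/XO./..O
[XXO/XO./O..] end (terminal -1, X#4); searched XX./.O./... to 6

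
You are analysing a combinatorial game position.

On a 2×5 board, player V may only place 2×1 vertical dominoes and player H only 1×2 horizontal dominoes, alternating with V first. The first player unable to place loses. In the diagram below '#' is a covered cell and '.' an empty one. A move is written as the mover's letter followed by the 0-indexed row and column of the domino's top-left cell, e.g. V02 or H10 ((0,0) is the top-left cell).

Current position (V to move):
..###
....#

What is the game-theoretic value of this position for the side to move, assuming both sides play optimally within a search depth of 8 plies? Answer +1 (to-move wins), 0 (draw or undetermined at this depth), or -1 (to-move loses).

value(..###/....#, V) = +1

p1 V@[..###/....#]: V00[#.###/#...#]-1 V01[.####/.#..#]+1*
p2 H@[.####/.#..#]: H12[.####/.####]-1*
p3 V@[.####/.####]: V00[#####/#####]+1*
p4 H@[#####/#####] terminal -1; root [..###/....#] d8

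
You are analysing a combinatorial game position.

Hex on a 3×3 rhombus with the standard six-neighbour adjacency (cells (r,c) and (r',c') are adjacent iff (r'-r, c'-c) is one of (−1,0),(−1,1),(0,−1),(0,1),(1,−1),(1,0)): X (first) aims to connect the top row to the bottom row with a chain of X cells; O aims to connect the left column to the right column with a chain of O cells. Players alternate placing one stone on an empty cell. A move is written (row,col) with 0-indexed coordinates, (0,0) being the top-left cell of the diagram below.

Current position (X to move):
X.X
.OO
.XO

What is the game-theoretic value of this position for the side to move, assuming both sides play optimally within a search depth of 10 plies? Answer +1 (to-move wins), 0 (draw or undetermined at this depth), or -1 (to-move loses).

value(X.X/.OO/.XO, X) = -1

[X.X/.OO/.XO] X move#1: (0,1):-1/XXX/.OO/.XO*, (1,0):-1/X.X/XOO/.XO, (2,0):-1/X.X/.OO/XXO
[XXX/.OO/.XO] O move#2: (1,0):+1/XXX/OOO/.XO*, (2,0):+1/XXX/.OO/OXO
[XXX/OOO/.XO] end (terminal -1, X#3); searched X.X/.OO/.XO to 10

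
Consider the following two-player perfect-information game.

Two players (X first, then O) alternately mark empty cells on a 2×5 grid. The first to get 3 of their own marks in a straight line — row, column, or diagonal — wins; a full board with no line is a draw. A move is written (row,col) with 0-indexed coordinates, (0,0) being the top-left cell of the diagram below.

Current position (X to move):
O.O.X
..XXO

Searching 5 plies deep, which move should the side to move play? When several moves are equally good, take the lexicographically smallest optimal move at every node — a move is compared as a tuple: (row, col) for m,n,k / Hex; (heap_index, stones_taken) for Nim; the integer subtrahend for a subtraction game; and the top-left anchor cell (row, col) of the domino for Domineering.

X's best at [O.O.X/..XXO]: (1,1)

ply 1, X at O.O.X/..XXO | (0,1)=+0→OXO.X/..XXO; (0,3)=-1→O.OXX/..XXO; (1,0)=-1→O.O.X/X.XXO; (1,1)=+1→O.O.X/.XXXO*
ply 2: O.O.X/.XXXO is terminal -1 (O); from O.O.X/..XXO depth 5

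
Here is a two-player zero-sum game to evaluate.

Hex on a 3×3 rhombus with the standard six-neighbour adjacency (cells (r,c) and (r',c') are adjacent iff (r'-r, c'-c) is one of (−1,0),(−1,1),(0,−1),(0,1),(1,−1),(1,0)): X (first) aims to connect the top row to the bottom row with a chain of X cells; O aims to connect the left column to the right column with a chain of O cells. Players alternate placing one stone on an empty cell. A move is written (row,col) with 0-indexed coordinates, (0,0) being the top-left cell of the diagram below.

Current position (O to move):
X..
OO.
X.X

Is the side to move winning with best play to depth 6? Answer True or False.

O winning at [X../OO./X.X]: True

ply 1, O at X../OO./X.X | (0,1)=+1→XO./OO./X.X*; (0,2)=+1→X.O/OO./X.X; (1,2)=+1→X../OOO/X.X; (2,1)=+1→X../OO./XOX
ply 2, X at XO./OO./X.X | (0,2)=-1→XOX/OO./X.X*; (1,2)=-1→XO./OOX/X.X; (2,1)=-1→XO./OO./XXX
ply 3, O at XOX/OO./X.X | (1,2)=+1→XOX/OOO/X.X*; (2,1)=-1→XOX/OO./XOX
ply 4: XOX/OOO/X.X is terminal -1 (X); from X../OO./X.X depth 6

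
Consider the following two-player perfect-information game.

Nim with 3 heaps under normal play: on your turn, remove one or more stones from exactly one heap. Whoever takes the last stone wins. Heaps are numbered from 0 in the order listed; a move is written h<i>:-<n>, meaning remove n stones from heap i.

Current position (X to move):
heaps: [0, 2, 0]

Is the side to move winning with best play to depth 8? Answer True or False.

X winning at [(0,2,0)]: True

[(0,2,0)] X move#1: h1:-1:-1/(0,1,0), h1:-2:+1/(0,0,0)*
[(0,0,0)] end (terminal -1, O#2); searched (0,2,0) to 8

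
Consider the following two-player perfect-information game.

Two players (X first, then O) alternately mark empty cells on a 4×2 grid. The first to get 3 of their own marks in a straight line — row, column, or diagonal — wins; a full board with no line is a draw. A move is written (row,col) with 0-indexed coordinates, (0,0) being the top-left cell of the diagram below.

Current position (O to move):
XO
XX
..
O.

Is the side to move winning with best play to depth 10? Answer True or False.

O winning at [XO/XX/../O.]: False

p1 O@[XO/XX/../O.]: (2,0)[XO/XX/O./O.]+0* (2,1)[XO/XX/.O/O.]-1 (3,1)[XO/XX/../OO]-1
p2 X@[XO/XX/O./O.]: (2,1)[XO/XX/OX/O.]+0* (3,1)[XO/XX/O./OX]+0
p3 O@[XO/XX/OX/O.]: (3,1)[XO/XX/OX/OO]+0*
p4 X@[XO/XX/OX/OO] terminal +0; root [XO/XX/../O.] d10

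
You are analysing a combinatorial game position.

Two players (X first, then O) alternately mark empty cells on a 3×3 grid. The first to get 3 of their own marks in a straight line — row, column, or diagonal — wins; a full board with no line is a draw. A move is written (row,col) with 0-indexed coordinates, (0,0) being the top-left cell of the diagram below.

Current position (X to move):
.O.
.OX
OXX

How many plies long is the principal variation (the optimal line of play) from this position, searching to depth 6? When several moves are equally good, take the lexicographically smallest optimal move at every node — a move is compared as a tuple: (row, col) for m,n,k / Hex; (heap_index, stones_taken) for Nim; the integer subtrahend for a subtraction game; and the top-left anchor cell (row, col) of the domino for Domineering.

PV length from [.O./.OX/OXX]: 1 ply

p1 X@[.O./.OX/OXX]: (0,0)[XO./.OX/OXX]-1 (0,2)[.OX/.OX/OXX]+1* (1,0)[.O./XOX/OXX]-1
p2 O@[.OX/.OX/OXX] terminal -1; root [.O./.OX/OXX] d6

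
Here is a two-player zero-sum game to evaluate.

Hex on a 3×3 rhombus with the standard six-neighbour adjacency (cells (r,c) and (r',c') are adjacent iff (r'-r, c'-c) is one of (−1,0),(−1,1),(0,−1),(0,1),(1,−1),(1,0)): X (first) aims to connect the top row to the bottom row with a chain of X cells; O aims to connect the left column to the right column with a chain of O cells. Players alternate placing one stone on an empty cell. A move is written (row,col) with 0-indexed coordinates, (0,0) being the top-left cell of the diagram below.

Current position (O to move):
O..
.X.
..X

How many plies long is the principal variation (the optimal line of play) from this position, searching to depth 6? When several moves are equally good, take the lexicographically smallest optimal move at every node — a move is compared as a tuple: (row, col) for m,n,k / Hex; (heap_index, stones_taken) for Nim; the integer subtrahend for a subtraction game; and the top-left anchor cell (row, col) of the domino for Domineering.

[O../.X./..X] O move#1: (0,1):-1/OO./.X./..X*, (0,2):-1/O.O/.X./..X, (1,0):-1/O../OX./..X, (1,2):-1/O../.XO/..X, (2,0):-1/O../.X./O.X, (2,1):-1/O../.X./.OX
[OO./.X./..X] X move#2: (0,2):+1/OOX/.X./..X*, (1,0):-1/OO./XX./..X, (1,2):-1/OO./.XX/..X, (2,0):-1/OO./.X./X.X, (2,1):-1/OO./.X./.XX
[OOX/.X./..X] O move#3: (1,0):-1/OOX/OX./..X*, (1,2):-1/OOX/.XO/..X, (2,0):-1/OOX/.X./O.X, (2,1):-1/OOX/.X./.OX
[OOX/OX./..X] X move#4: (1,2):+1/OOX/OXX/..X*, (2,0):+1/OOX/OX./X.X, (2,1):+1/OOX/OX./.XX
[OOX/OXX/..X] end (terminal -1, O#5); searched O../.X./..X to 6

PV length from [O../.X./..X]: 4 plies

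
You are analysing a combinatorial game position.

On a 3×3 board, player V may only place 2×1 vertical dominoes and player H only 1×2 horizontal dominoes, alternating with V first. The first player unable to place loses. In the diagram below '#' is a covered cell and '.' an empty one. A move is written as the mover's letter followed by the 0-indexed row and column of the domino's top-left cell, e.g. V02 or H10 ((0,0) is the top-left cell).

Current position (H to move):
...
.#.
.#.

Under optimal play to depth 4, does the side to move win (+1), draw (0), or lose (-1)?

value(.../.#./.#., H) = -1

ply 1, H at .../.#./.#. | H00=-1→##./.#./.#.*; H01=-1→.##/.#./.#.
ply 2, V at ##./.#./.#. | V02=+1→###/.##/.#.*; V10=+1→##./##./##.; V12=+1→##./.##/.##
ply 3: ###/.##/.#. is terminal -1 (H); from .../.#./.#. depth 4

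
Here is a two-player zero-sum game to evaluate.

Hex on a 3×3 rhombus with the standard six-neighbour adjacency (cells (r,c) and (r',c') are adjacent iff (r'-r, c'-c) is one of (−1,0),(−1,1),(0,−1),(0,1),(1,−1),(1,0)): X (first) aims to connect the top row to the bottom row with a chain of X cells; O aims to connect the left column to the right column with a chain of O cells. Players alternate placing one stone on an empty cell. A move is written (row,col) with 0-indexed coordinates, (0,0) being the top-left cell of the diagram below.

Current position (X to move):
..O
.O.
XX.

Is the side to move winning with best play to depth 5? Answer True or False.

[..O/.O./XX.] X move#1: (0,0):-1/X.O/.O./XX., (0,1):-1/.XO/.O./XX., (1,0):+1/..O/XO./XX.*, (1,2):-1/..O/.OX/XX., (2,2):-1/..O/.O./XXX
[..O/XO./XX.] O move#2: (0,0):-1/O.O/XO./XX.*, (0,1):-1/.OO/XO./XX., (1,2):-1/..O/XOO/XX., (2,2):-1/..O/XO./XXO
[O.O/XO./XX.] X move#3: (0,1):+1/OXO/XO./XX.*, (1,2):-1/O.O/XOX/XX., (2,2):-1/O.O/XO./XXX
[OXO/XO./XX.] end (terminal -1, O#4); searched ..O/.O./XX. to 5

X winning at [..O/.O./XX.]: True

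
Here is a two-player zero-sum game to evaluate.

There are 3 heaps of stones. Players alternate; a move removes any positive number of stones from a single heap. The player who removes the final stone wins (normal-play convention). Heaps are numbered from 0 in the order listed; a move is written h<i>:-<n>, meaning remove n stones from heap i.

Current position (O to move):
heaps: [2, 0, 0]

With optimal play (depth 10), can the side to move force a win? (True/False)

p1 O@[(2,0,0)]: h0:-1[(1,0,0)]-1 h0:-2[(0,0,0)]+1*
p2 X@[(0,0,0)] terminal -1; root [(2,0,0)] d10

O winning at [(2,0,0)]: True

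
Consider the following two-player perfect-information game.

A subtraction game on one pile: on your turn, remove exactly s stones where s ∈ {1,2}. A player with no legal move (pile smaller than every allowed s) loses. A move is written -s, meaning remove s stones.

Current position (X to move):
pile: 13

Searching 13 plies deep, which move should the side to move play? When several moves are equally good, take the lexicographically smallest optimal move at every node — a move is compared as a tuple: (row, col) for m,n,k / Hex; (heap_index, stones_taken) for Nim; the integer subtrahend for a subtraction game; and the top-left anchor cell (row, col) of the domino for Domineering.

p1 X@[13]: -1[12]+1* -2[11]-1
p2 O@[12]: -1[11]-1* -2[10]-1
p3 X@[11]: -1[10]-1 -2[9]+1*
p4 O@[9]: -1[8]-1* -2[7]-1
p5 X@[8]: -1[7]-1 -2[6]+1*
p6 O@[6]: -1[5]-1* -2[4]-1
p7 X@[5]: -1[4]-1 -2[3]+1*
p8 O@[3]: -1[2]-1* -2[1]-1
p9 X@[2]: -1[1]-1 -2[0]+1*
p10 O@[0] terminal -1; root [13] d13

X's best at [13]: -1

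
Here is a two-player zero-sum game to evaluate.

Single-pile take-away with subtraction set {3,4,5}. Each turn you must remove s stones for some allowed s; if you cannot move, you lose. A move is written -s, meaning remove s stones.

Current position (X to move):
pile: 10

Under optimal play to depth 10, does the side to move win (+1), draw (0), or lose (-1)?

ply 1, X at 10 | -3=-1→7*; -4=-1→6; -5=-1→5
ply 2, O at 7 | -3=-1→4; -4=-1→3; -5=+1→2*
ply 3: 2 is terminal -1 (X); from 10 depth 10

value(10, X) = -1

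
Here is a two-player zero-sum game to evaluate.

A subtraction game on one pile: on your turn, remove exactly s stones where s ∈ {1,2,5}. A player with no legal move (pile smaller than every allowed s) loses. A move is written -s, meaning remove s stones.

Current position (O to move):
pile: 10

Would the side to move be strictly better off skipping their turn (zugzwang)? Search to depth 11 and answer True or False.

ply 1, O at 10 | -1=+1→9*; -2=-1→8; -5=-1→5
ply 2, X at 9 | -1=-1→8*; -2=-1→7; -5=-1→4
ply 3, O at 8 | -1=-1→7; -2=+1→6*; -5=+1→3
ply 4, X at 6 | -1=-1→5*; -2=-1→4; -5=-1→1
ply 5, O at 5 | -1=-1→4; -2=+1→3*; -5=+1→0
ply 6, X at 3 | -1=-1→2*; -2=-1→1
ply 7, O at 2 | -1=-1→1; -2=+1→0*
ply 8: 0 is terminal -1 (X); from 10 depth 11
suppose O passes — search the same position with X to move:
pass> ply 1, X at 10 | -1=+1→9*; -2=-1→8; -5=-1→5
pass> ply 2, O at 9 | -1=-1→8*; -2=-1→7; -5=-1→4
pass> ply 3, X at 8 | -1=-1→7; -2=+1→6*; -5=+1→3
pass> ply 4, O at 6 | -1=-1→5*; -2=-1→4; -5=-1→1
pass> ply 5, X at 5 | -1=-1→4; -2=+1→3*; -5=+1→0
pass> ply 6, O at 3 | -1=-1→2*; -2=-1→1
pass> ply 7, X at 2 | -1=-1→1; -2=+1→0*
pass> ply 8: 0 is terminal -1 (O); from 10 depth 11
for O: play +1, pass -1

zugzwang(10, O) = False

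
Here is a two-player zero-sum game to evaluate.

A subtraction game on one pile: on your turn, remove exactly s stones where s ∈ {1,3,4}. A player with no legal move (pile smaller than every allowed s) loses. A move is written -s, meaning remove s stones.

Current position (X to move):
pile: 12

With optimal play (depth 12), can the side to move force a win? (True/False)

[12] X move#1: -1:-1/11, -3:+1/9*, -4:-1/8
[9] O move#2: -1:-1/8*, -3:-1/6, -4:-1/5
[8] X move#3: -1:+1/7*, -3:-1/5, -4:-1/4
[7] O move#4: -1:-1/6*, -3:-1/4, -4:-1/3
[6] X move#5: -1:-1/5, -3:-1/3, -4:+1/2*
[2] O move#6: -1:-1/1*
[1] X move#7: -1:+1/0*
[0] end (terminal -1, O#8); searched 12 to 12

X winning at [12]: True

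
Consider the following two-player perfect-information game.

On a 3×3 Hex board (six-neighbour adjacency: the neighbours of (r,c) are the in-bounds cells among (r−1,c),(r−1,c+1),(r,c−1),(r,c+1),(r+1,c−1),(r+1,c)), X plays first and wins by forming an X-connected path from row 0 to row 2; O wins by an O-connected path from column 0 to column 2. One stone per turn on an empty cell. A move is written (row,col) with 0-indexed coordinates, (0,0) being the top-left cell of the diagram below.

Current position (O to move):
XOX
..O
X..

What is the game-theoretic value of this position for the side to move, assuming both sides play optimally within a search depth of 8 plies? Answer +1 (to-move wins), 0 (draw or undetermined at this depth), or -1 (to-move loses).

value(XOX/..O/X.., O) = -1

[XOX/..O/X..] O move#1: (1,0):-1/XOX/O.O/X..*, (1,1):-1/XOX/.OO/X.., (2,1):-1/XOX/..O/XO., (2,2):-1/XOX/..O/X.O
[XOX/O.O/X..] X move#2: (1,1):+1/XOX/OXO/X..*, (2,1):-1/XOX/O.O/XX., (2,2):-1/XOX/O.O/X.X
[XOX/OXO/X..] end (terminal -1, O#3); searched XOX/..O/X.. to 8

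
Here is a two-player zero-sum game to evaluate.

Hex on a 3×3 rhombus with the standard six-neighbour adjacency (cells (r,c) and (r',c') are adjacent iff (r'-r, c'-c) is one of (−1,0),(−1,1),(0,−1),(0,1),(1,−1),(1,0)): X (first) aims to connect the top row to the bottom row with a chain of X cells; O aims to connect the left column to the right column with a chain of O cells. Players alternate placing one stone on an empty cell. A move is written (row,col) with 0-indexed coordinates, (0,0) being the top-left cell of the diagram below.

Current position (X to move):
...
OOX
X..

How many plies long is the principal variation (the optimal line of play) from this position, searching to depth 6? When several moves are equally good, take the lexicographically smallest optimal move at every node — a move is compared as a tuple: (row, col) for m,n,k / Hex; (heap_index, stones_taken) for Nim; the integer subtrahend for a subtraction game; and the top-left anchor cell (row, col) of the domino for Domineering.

ply 1, X at .../OOX/X.. | (0,0)=-1→X../OOX/X..; (0,1)=-1→.X./OOX/X..; (0,2)=+1→..X/OOX/X..*; (2,1)=-1→.../OOX/XX.; (2,2)=-1→.../OOX/X.X
ply 2, O at ..X/OOX/X.. | (0,0)=-1→O.X/OOX/X..*; (0,1)=-1→.OX/OOX/X..; (2,1)=-1→..X/OOX/XO.; (2,2)=-1→..X/OOX/X.O
ply 3, X at O.X/OOX/X.. | (0,1)=+1→OXX/OOX/X..*; (2,1)=+1→O.X/OOX/XX.; (2,2)=+1→O.X/OOX/X.X
ply 4, O at OXX/OOX/X.. | (2,1)=-1→OXX/OOX/XO.*; (2,2)=-1→OXX/OOX/X.O
ply 5, X at OXX/OOX/XO. | (2,2)=+1→OXX/OOX/XOX*
ply 6: OXX/OOX/XOX is terminal -1 (O); from .../OOX/X.. depth 6

PV length from [.../OOX/X..]: 5 plies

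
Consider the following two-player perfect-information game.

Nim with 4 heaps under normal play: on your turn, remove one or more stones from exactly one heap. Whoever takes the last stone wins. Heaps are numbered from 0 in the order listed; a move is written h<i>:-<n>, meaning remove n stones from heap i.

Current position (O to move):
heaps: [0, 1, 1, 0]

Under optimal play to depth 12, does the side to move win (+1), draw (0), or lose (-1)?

p1 O@[(0,1,1,0)]: h1:-1[(0,0,1,0)]-1* h2:-1[(0,1,0,0)]-1
p2 X@[(0,0,1,0)]: h2:-1[(0,0,0,0)]+1*
p3 O@[(0,0,0,0)] terminal -1; root [(0,1,1,0)] d12

value((0,1,1,0), O) = -1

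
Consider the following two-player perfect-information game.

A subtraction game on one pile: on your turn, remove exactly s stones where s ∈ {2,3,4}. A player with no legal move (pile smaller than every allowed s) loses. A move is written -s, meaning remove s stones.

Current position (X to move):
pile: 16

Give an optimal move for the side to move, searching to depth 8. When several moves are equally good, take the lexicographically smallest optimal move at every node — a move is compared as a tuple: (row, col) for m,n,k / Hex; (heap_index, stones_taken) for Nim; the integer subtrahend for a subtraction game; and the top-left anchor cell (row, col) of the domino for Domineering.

ply 1, X at 16 | -2=-1→14; -3=+1→13*; -4=+1→12
ply 2, O at 13 | -2=-1→11*; -3=-1→10; -4=-1→9
ply 3, X at 11 | -2=-1→9; -3=-1→8; -4=+1→7*
ply 4, O at 7 | -2=-1→5*; -3=-1→4; -4=-1→3
ply 5, X at 5 | -2=-1→3; -3=-1→2; -4=+1→1*
ply 6: 1 is terminal -1 (O); from 16 depth 8

X's best at [16]: -3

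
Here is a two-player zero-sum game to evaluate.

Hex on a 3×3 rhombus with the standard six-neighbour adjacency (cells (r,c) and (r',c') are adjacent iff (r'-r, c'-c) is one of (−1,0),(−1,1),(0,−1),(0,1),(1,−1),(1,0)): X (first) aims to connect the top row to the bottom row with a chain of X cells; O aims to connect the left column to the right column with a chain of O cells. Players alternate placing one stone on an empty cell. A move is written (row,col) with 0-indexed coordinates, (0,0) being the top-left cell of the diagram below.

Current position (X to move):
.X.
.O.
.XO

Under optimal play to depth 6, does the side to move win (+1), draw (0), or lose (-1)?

p1 X@[.X./.O./.XO]: (0,0)[XX./.O./.XO]-1* (0,2)[.XX/.O./.XO]-1 (1,0)[.X./XO./.XO]-1 (1,2)[.X./.OX/.XO]-1 (2,0)[.X./.O./XXO]-1
p2 O@[XX./.O./.XO]: (0,2)[XXO/.O./.XO]+1* (1,0)[XX./OO./.XO]+1 (1,2)[XX./.OO/.XO]+1 (2,0)[XX./.O./OXO]+1
p3 X@[XXO/.O./.XO]: (1,0)[XXO/XO./.XO]-1* (1,2)[XXO/.OX/.XO]-1 (2,0)[XXO/.O./XXO]-1
p4 O@[XXO/XO./.XO]: (1,2)[XXO/XOO/.XO]-1 (2,0)[XXO/XO./OXO]+1*
p5 X@[XXO/XO./OXO] terminal -1; root [.X./.O./.XO] d6

value(.X./.O./.XO, X) = -1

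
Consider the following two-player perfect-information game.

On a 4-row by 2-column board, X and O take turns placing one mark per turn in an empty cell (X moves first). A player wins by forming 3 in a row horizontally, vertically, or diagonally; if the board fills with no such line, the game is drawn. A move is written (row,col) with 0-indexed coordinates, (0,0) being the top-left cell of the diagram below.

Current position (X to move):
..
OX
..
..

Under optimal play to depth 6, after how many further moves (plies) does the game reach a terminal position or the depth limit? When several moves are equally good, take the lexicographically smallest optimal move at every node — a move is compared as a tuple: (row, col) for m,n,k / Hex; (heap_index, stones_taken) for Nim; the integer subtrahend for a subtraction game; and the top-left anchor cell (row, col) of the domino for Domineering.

p1 X@[../OX/../..]: (0,0)[X./OX/../..]+0 (0,1)[.X/OX/../..]+0 (2,0)[../OX/X./..]+0 (2,1)[../OX/.X/..]+1* (3,0)[../OX/../X.]+0 (3,1)[../OX/../.X]+0
p2 O@[../OX/.X/..]: (0,0)[O./OX/.X/..]-1* (0,1)[.O/OX/.X/..]-1 (2,0)[../OX/OX/..]-1 (3,0)[../OX/.X/O.]-1 (3,1)[../OX/.X/.O]-1
p3 X@[O./OX/.X/..]: (0,1)[OX/OX/.X/..]+1* (2,0)[O./OX/XX/..]+1 (3,0)[O./OX/.X/X.]-1 (3,1)[O./OX/.X/.X]+1
p4 O@[OX/OX/.X/..] terminal -1; root [../OX/../..] d6

PV length from [../OX/../..]: 3 plies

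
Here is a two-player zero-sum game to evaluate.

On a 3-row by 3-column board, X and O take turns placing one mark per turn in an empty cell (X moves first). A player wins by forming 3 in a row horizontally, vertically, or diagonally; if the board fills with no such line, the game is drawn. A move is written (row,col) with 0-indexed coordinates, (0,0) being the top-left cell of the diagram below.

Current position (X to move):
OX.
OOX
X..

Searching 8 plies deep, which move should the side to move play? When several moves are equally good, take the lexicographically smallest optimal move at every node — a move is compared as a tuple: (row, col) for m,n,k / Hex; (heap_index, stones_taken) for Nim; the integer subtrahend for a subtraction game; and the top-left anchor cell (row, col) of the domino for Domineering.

X's best at [OX./OOX/X..]: (2,2)

p1 X@[OX./OOX/X..]: (0,2)[OXX/OOX/X..]-1 (2,1)[OX./OOX/XX.]-1 (2,2)[OX./OOX/X.X]+1*
p2 O@[OX./OOX/X.X]: (0,2)[OXO/OOX/X.X]-1* (2,1)[OX./OOX/XOX]-1
p3 X@[OXO/OOX/X.X]: (2,1)[OXO/OOX/XXX]+1*
p4 O@[OXO/OOX/XXX] terminal -1; root [OX./OOX/X..] d8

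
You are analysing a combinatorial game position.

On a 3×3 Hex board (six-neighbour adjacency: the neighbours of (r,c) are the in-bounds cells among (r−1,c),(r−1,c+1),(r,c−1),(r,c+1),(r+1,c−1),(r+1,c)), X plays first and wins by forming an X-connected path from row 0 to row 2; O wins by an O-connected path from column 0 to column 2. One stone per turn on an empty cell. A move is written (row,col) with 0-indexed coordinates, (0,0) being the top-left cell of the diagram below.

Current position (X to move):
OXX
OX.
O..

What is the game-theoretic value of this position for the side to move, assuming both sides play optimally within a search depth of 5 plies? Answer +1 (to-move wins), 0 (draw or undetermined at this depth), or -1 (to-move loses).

value(OXX/OX./O.., X) = +1

p1 X@[OXX/OX./O..]: (1,2)[OXX/OXX/O..]+1* (2,1)[OXX/OX./OX.]+1 (2,2)[OXX/OX./O.X]+1
p2 O@[OXX/OXX/O..]: (2,1)[OXX/OXX/OO.]-1* (2,2)[OXX/OXX/O.O]-1
p3 X@[OXX/OXX/OO.]: (2,2)[OXX/OXX/OOX]+1*
p4 O@[OXX/OXX/OOX] terminal -1; root [OXX/OX./O..] d5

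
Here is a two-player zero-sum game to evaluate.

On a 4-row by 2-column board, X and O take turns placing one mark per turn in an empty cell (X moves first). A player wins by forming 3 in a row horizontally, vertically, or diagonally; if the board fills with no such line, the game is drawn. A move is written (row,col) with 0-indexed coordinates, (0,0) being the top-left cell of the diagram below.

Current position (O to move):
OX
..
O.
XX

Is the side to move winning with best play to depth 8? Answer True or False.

O winning at [OX/../O./XX]: True

ply 1, O at OX/../O./XX | (1,0)=+1→OX/O./O./XX*; (1,1)=+0→OX/.O/O./XX; (2,1)=+0→OX/../OO/XX
ply 2: OX/O./O./XX is terminal -1 (X); from OX/../O./XX depth 8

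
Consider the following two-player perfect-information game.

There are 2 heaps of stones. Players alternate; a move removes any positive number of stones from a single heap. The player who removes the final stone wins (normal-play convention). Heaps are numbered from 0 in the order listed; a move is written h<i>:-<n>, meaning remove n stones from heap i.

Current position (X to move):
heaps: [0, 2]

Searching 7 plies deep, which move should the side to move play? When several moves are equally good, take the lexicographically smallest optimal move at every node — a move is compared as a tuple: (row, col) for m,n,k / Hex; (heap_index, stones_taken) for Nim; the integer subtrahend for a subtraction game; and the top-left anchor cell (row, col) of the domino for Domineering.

[(0,2)] X move#1: h1:-1:-1/(0,1), h1:-2:+1/(0,0)*
[(0,0)] end (terminal -1, O#2); searched (0,2) to 7

X's best at [(0,2)]: h1:-2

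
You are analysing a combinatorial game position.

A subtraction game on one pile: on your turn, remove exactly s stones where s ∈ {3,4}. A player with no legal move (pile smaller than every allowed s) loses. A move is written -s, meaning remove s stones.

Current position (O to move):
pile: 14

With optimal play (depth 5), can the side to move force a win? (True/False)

p1 O@[14]: -3[11]-1* -4[10]-1
p2 X@[11]: -3[8]+1* -4[7]+1
p3 O@[8]: -3[5]-1* -4[4]-1
p4 X@[5]: -3[2]+1* -4[1]+1
p5 O@[2] terminal -1; root [14] d5

O winning at [14]: False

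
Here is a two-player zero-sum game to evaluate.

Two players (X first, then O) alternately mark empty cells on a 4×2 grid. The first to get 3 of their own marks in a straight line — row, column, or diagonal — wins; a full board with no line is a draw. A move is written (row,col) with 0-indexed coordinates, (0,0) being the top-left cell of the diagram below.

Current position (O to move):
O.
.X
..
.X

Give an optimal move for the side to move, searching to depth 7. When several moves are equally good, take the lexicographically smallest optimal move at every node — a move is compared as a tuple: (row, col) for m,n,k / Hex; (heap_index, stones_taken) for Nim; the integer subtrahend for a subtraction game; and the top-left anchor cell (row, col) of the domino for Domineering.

ply 1, O at O./.X/../.X | (0,1)=-1→OO/.X/../.X; (1,0)=-1→O./OX/../.X; (2,0)=-1→O./.X/O./.X; (2,1)=+0→O./.X/.O/.X*; (3,0)=-1→O./.X/../OX
ply 2, X at O./.X/.O/.X | (0,1)=+0→OX/.X/.O/.X*; (1,0)=+0→O./XX/.O/.X; (2,0)=+0→O./.X/XO/.X; (3,0)=+0→O./.X/.O/XX
ply 3, O at OX/.X/.O/.X | (1,0)=+0→OX/OX/.O/.X*; (2,0)=+0→OX/.X/OO/.X; (3,0)=+0→OX/.X/.O/OX
ply 4, X at OX/OX/.O/.X | (2,0)=+0→OX/OX/XO/.X*; (3,0)=-1→OX/OX/.O/XX
ply 5, O at OX/OX/XO/.X | (3,0)=+0→OX/OX/XO/OX*
ply 6: OX/OX/XO/OX is terminal +0 (X); from O./.X/../.X depth 7

O's best at [O./.X/../.X]: (2,1)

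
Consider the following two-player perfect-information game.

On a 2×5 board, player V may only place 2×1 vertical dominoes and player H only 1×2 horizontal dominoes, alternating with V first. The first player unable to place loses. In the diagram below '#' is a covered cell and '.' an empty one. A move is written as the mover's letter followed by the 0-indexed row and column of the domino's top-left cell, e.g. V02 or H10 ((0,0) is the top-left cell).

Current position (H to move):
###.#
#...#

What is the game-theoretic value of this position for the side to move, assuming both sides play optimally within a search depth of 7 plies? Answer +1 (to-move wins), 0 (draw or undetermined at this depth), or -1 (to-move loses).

p1 H@[###.#/#...#]: H11[###.#/###.#]-1 H12[###.#/#.###]+1*
p2 V@[###.#/#.###] terminal -1; root [###.#/#...#] d7

value(###.#/#...#, H) = +1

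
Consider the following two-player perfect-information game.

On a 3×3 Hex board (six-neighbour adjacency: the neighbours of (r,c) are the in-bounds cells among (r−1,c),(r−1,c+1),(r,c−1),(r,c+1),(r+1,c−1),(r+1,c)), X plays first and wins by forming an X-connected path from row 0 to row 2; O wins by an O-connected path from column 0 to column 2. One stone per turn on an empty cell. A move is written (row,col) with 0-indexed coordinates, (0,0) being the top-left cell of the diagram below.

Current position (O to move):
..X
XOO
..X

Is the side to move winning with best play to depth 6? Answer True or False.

O winning at [..X/XOO/..X]: True

p1 O@[..X/XOO/..X]: (0,0)[O.X/XOO/..X]+1* (0,1)[.OX/XOO/..X]+1 (2,0)[..X/XOO/O.X]+1 (2,1)[..X/XOO/.OX]-1
p2 X@[O.X/XOO/..X]: (0,1)[OXX/XOO/..X]-1* (2,0)[O.X/XOO/X.X]-1 (2,1)[O.X/XOO/.XX]-1
p3 O@[OXX/XOO/..X]: (2,0)[OXX/XOO/O.X]+1* (2,1)[OXX/XOO/.OX]-1
p4 X@[OXX/XOO/O.X] terminal -1; root [..X/XOO/..X] d6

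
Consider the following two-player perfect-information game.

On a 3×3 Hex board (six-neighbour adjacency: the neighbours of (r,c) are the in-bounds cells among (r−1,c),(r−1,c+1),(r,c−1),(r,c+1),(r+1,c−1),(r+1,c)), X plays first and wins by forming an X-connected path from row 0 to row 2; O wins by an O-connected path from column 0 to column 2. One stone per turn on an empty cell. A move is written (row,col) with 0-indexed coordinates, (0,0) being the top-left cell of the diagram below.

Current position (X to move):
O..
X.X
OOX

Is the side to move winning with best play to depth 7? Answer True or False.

p1 X@[O../X.X/OOX]: (0,1)[OX./X.X/OOX]+1* (0,2)[O.X/X.X/OOX]+1 (1,1)[O../XXX/OOX]+1
p2 O@[OX./X.X/OOX]: (0,2)[OXO/X.X/OOX]-1* (1,1)[OX./XOX/OOX]-1
p3 X@[OXO/X.X/OOX]: (1,1)[OXO/XXX/OOX]+1*
p4 O@[OXO/XXX/OOX] terminal -1; root [O../X.X/OOX] d7

X winning at [O../X.X/OOX]: True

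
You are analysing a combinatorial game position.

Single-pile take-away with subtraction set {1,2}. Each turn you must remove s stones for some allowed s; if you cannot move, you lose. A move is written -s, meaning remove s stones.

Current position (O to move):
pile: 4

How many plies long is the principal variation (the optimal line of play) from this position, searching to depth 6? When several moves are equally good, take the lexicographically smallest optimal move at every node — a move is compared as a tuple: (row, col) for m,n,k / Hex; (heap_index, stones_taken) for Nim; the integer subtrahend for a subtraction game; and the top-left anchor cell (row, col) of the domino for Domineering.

ply 1, O at 4 | -1=+1→3*; -2=-1→2
ply 2, X at 3 | -1=-1→2*; -2=-1→1
ply 3, O at 2 | -1=-1→1; -2=+1→0*
ply 4: 0 is terminal -1 (X); from 4 depth 6

PV length from [4]: 3 plies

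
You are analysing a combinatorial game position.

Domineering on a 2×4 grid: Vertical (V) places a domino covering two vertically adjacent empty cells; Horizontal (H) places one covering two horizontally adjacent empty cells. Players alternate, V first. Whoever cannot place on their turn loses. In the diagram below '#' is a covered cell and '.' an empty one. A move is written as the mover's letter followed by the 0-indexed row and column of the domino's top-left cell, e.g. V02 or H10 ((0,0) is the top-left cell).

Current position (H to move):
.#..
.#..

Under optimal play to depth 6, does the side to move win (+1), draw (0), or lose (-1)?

ply 1, H at .#../.#.. | H02=+1→.###/.#..*; H12=+1→.#../.###
ply 2, V at .###/.#.. | V00=-1→####/##..*
ply 3, H at ####/##.. | H12=+1→####/####*
ply 4: ####/#### is terminal -1 (V); from .#../.#.. depth 6

value(.#../.#.., H) = +1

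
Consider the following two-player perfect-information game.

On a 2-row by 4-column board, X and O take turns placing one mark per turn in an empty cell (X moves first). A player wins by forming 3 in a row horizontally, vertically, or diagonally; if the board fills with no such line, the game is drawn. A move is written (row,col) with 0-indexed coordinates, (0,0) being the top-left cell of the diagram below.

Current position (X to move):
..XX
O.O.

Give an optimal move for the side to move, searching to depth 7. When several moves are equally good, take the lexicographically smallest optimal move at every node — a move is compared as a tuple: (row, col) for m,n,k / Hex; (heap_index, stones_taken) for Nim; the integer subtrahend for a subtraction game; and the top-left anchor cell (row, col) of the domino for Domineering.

X's best at [..XX/O.O.]: (0,1)

[..XX/O.O.] X move#1: (0,0):-1/X.XX/O.O., (0,1):+1/.XXX/O.O.*, (1,1):+0/..XX/OXO., (1,3):-1/..XX/O.OX
[.XXX/O.O.] end (terminal -1, O#2); searched ..XX/O.O. to 7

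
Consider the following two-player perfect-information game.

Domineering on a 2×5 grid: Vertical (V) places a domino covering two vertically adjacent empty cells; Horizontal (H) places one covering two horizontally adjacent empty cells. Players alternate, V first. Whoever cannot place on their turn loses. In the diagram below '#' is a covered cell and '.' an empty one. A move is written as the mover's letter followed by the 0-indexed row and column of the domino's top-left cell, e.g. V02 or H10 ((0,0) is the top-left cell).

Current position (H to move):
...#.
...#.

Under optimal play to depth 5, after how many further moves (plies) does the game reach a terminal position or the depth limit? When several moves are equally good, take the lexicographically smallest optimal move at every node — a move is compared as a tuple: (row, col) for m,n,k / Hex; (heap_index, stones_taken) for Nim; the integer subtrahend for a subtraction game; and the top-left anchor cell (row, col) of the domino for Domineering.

[...#./...#.] H move#1: H00:-1/##.#./...#.*, H01:-1/.###./...#., H10:-1/...#./##.#., H11:-1/...#./.###.
[##.#./...#.] V move#2: V02:+1/####./..##.*, V04:-1/##.##/...##
[####./..##.] H move#3: H10:-1/####./####.*
[####./####.] V move#4: V04:+1/#####/#####*
[#####/#####] end (terminal -1, H#5); searched ...#./...#. to 5

PV length from [...#./...#.]: 4 plies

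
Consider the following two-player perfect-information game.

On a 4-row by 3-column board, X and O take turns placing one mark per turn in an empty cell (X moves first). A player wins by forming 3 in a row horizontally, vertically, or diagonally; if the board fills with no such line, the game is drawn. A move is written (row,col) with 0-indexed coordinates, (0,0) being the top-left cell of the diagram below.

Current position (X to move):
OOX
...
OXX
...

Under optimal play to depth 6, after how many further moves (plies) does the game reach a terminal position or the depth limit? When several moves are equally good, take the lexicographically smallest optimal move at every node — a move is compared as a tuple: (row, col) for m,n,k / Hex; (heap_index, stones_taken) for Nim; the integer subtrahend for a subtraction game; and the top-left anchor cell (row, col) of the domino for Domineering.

ply 1, X at OOX/.../OXX/... | (1,0)=+1→OOX/X../OXX/...*; (1,1)=-1→OOX/.X./OXX/...; (1,2)=+1→OOX/..X/OXX/...; (3,0)=-1→OOX/.../OXX/X..; (3,1)=-1→OOX/.../OXX/.X.; (3,2)=-1→OOX/.../OXX/..X
ply 2, O at OOX/X../OXX/... | (1,1)=-1→OOX/XO./OXX/...*; (1,2)=-1→OOX/X.O/OXX/...; (3,0)=-1→OOX/X../OXX/O..; (3,1)=-1→OOX/X../OXX/.O.; (3,2)=-1→OOX/X../OXX/..O
ply 3, X at OOX/XO./OXX/... | (1,2)=+1→OOX/XOX/OXX/...*; (3,0)=+1→OOX/XO./OXX/X..; (3,1)=+1→OOX/XO./OXX/.X.; (3,2)=+1→OOX/XO./OXX/..X
ply 4: OOX/XOX/OXX/... is terminal -1 (O); from OOX/.../OXX/... depth 6

PV length from [OOX/.../OXX/...]: 3 plies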